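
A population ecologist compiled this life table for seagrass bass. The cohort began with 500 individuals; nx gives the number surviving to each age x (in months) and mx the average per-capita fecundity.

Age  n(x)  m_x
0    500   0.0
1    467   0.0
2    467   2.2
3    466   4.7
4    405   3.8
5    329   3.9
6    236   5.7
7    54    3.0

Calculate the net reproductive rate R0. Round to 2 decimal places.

lx = nx/n0 = nx/500: 1, 0.934, 0.934, 0.932, 0.81, 0.658, 0.472, 0.108
lx·mx by age: 0, 0, 2.0548, 4.3804, 3.078, 2.5662, 2.6904, 0.324
R0 = Σ lx·mx = 15.0938 → 15.09

15.09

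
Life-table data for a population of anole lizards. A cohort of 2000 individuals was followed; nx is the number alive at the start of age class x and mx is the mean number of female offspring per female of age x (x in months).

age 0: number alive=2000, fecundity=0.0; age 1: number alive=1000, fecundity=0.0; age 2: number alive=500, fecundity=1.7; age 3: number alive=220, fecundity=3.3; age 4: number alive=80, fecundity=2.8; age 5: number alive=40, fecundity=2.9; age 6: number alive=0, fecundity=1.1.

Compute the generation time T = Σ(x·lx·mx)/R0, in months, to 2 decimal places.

2.79

lx = nx/n0 = nx/2000: 1, 0.5, 0.25, 0.11, 0.04, 0.02, 0
lx·mx: 0, 0, 0.425, 0.363, 0.112, 0.058, 0 → R0 = 0.958
x·lx·mx: 0, 0, 0.85, 1.089, 0.448, 0.29, 0 → Σ = 2.677
T = 2.677 / 0.958 = 2.794363… → 2.79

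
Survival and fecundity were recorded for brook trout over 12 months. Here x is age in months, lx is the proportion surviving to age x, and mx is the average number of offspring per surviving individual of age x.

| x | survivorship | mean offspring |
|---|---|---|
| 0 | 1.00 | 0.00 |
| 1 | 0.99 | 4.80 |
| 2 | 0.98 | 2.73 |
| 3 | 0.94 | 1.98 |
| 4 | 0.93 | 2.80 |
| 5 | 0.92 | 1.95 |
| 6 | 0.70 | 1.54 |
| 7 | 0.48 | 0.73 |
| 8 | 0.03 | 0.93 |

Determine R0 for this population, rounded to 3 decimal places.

lx·mx by age: 0, 4.752, 2.6754, 1.8612, 2.604, 1.794, 1.078, 0.3504, 0.0279
R0 = Σ lx·mx = 15.1429 → 15.143

15.143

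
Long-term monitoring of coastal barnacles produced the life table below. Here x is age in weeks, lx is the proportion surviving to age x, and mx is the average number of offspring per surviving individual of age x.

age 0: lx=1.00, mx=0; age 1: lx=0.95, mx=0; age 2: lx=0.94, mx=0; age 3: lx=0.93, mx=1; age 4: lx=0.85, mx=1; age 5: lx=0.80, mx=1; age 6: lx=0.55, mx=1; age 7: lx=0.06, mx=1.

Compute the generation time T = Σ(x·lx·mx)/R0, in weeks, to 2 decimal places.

4.36

lx·mx: 0, 0, 0, 0.93, 0.85, 0.8, 0.55, 0.06 → R0 = 3.19
x·lx·mx: 0, 0, 0, 2.79, 3.4, 4, 3.3, 0.42 → Σ = 13.91
T = 13.91 / 3.19 = 4.360502… → 4.36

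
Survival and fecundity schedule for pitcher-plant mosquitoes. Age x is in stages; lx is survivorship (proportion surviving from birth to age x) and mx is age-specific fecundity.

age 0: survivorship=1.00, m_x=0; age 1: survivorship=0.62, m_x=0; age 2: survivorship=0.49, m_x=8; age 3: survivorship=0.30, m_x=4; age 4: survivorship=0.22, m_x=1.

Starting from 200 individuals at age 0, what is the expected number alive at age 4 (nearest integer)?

44

Expected survivors = N0 · l_4 = 200 × 0.22 = 44 → 44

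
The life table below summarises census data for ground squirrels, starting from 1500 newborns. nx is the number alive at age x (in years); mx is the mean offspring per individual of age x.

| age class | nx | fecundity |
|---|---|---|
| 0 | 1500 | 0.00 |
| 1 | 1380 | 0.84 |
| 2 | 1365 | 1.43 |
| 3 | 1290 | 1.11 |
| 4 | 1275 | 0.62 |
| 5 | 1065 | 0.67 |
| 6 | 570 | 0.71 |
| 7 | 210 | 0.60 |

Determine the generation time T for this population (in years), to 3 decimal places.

2.949

lx = nx/n0 = nx/1500: 1, 0.92, 0.91, 0.86, 0.85, 0.71, 0.38, 0.14
lx·mx: 0, 0.7728, 1.3013, 0.9546, 0.527, 0.4757, 0.2698, 0.084 → R0 = 4.3852
x·lx·mx: 0, 0.7728, 2.6026, 2.8638, 2.108, 2.3785, 1.6188, 0.588 → Σ = 12.9325
T = 12.9325 / 4.3852 = 2.949124… → 2.949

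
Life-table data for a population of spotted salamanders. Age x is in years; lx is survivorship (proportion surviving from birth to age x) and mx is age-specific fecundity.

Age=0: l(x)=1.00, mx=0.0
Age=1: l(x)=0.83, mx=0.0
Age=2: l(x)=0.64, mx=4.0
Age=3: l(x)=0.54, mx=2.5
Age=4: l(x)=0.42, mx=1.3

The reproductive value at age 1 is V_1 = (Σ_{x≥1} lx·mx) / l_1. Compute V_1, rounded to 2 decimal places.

lx·mx for x ≥ 1: 0, 2.56, 1.35, 0.546 → sum = 4.456
V_1 = 4.456 / l_1 = 4.456 / 0.83 = 5.368675… → 5.37

5.37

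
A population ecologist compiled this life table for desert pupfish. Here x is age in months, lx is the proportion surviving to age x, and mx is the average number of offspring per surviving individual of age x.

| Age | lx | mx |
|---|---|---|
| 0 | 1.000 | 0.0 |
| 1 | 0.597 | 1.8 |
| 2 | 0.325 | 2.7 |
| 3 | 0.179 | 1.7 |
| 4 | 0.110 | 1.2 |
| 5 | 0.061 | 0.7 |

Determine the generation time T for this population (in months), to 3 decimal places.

lx·mx: 0, 1.0746, 0.8775, 0.3043, 0.132, 0.0427 → R0 = 2.4311
x·lx·mx: 0, 1.0746, 1.755, 0.9129, 0.528, 0.2135 → Σ = 4.484
T = 4.484 / 2.4311 = 1.844433… → 1.844

1.844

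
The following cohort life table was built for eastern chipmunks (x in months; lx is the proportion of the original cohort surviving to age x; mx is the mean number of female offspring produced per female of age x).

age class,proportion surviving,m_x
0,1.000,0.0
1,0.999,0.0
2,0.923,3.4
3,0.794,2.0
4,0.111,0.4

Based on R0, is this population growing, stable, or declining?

growing

R0 = Σ lx·mx = 0 + 0 + 3.1382 + 1.588 + 0.0444 = 4.7706
R0 > 1, so the population is growing.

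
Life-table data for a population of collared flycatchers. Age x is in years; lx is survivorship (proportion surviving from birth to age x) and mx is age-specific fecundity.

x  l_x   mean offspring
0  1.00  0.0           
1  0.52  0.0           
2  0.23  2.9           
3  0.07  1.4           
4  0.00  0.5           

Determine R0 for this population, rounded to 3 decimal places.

lx·mx by age: 0, 0, 0.667, 0.098, 0
R0 = Σ lx·mx = 0.765 → 0.765

0.765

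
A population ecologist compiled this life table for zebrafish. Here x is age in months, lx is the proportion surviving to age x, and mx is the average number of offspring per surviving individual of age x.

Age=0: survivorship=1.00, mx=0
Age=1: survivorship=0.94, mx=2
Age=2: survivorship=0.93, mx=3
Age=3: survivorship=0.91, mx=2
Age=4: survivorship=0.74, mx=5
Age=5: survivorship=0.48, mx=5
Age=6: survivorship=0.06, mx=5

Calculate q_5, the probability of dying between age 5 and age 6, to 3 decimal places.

0.875

q_5 = (l_5 − l_6) / l_5 = (0.48 − 0.06) / 0.48
     = 0.42 / 0.48 = 0.875 → 0.875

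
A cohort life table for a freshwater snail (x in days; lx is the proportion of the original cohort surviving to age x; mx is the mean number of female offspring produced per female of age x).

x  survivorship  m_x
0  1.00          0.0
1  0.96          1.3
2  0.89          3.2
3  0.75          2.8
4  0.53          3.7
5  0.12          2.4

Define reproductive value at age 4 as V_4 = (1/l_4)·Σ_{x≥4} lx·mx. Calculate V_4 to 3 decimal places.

lx·mx for x ≥ 4: 1.961, 0.288 → sum = 2.249
V_4 = 2.249 / l_4 = 2.249 / 0.53 = 4.243396… → 4.243

4.243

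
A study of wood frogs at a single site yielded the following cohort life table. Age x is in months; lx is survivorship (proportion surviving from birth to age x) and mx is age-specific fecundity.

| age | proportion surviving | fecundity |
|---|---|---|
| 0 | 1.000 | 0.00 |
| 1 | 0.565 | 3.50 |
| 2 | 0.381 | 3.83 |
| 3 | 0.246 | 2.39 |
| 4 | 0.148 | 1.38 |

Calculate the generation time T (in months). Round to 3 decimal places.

lx·mx: 0, 1.9775, 1.45923, 0.58794, 0.20424 → R0 = 4.22891
x·lx·mx: 0, 1.9775, 2.91846, 1.76382, 0.81696 → Σ = 7.47674
T = 7.47674 / 4.22891 = 1.768006… → 1.768

1.768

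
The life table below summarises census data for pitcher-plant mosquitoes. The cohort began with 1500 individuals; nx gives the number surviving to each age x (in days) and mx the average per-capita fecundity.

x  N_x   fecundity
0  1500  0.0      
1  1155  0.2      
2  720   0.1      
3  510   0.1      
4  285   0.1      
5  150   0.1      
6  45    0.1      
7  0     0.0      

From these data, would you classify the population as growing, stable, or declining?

declining

lx = nx/n0 = nx/1500: 1, 0.77, 0.48, 0.34, 0.19, 0.1, 0.03, 0
R0 = Σ lx·mx = 0 + 0.154 + 0.048 + 0.034 + 0.019 + 0.01 + 0.003 + 0 = 0.268
R0 < 1, so the population is declining.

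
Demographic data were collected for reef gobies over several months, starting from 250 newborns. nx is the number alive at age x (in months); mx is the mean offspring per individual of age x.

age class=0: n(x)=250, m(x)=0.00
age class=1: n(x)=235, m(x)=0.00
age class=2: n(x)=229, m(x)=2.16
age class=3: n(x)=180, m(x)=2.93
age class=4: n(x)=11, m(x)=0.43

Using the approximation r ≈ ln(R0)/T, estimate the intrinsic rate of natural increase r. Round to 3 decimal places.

0.560

lx = nx/n0 = nx/250: 1, 0.94, 0.916, 0.72, 0.044
R0 = Σ lx·mx = 0 + 0 + 1.97856 + 2.1096 + 0.01892 = 4.10708
Σ x·lx·mx = 10.3616; T = 10.3616/4.10708 = 2.52286…
r ≈ ln(R0)/T = ln(4.10708)/2.52286… = 0.55996… → 0.560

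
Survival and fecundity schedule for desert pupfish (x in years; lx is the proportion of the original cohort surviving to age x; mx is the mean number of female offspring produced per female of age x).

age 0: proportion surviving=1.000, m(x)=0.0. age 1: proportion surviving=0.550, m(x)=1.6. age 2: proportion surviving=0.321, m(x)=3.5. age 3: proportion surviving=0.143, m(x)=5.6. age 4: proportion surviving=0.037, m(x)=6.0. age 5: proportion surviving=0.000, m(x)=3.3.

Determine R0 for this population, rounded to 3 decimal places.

lx·mx by age: 0, 0.88, 1.1235, 0.8008, 0.222, 0
R0 = Σ lx·mx = 3.0263 → 3.026

3.026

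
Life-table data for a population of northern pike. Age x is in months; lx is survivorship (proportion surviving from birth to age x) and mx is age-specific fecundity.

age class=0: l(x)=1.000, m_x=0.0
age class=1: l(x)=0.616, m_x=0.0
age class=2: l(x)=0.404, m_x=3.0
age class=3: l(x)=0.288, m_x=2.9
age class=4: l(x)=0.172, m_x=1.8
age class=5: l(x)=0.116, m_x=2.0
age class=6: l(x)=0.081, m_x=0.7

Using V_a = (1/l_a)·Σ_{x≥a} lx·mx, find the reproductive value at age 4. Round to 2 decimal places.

lx·mx for x ≥ 4: 0.3096, 0.232, 0.0567 → sum = 0.5983
V_4 = 0.5983 / l_4 = 0.5983 / 0.172 = 3.478488… → 3.48

3.48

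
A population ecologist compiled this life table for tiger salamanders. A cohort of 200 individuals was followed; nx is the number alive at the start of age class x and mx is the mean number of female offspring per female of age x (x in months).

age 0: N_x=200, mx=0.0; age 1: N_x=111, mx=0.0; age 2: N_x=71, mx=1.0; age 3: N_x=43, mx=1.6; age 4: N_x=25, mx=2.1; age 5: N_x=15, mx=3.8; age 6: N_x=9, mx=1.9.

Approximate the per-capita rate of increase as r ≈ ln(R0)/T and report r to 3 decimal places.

0.081

lx = nx/n0 = nx/200: 1, 0.555, 0.355, 0.215, 0.125, 0.075, 0.045
R0 = Σ lx·mx = 0 + 0 + 0.355 + 0.344 + 0.2625 + 0.285 + 0.0855 = 1.332
Σ x·lx·mx = 4.73; T = 4.73/1.332 = 3.55105…
r ≈ ln(R0)/T = ln(1.332)/3.55105… = 0.08073… → 0.081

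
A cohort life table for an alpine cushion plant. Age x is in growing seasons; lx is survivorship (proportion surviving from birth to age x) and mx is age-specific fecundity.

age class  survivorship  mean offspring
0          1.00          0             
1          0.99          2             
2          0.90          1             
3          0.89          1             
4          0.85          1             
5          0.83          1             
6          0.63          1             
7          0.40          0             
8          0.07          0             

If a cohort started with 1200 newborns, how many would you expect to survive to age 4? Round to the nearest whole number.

1020

Expected survivors = N0 · l_4 = 1200 × 0.85 = 1020 → 1020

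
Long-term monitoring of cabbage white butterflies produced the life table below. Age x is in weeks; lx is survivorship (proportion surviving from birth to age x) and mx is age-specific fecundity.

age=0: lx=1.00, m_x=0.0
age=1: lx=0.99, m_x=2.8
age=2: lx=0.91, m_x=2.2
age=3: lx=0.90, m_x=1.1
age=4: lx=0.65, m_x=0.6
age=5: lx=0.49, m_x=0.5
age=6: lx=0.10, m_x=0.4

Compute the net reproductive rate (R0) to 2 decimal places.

lx·mx by age: 0, 2.772, 2.002, 0.99, 0.39, 0.245, 0.04
R0 = Σ lx·mx = 6.439 → 6.44

6.44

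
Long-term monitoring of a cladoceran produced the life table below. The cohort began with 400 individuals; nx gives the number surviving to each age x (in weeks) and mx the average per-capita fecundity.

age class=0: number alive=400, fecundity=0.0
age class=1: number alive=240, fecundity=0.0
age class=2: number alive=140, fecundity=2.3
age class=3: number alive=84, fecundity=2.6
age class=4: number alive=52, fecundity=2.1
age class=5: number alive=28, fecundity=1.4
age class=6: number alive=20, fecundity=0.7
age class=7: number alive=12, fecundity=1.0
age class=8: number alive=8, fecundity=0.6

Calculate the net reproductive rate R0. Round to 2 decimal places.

1.80

lx = nx/n0 = nx/400: 1, 0.6, 0.35, 0.21, 0.13, 0.07, 0.05, 0.03, 0.02
lx·mx by age: 0, 0, 0.805, 0.546, 0.273, 0.098, 0.035, 0.03, 0.012
R0 = Σ lx·mx = 1.799 → 1.80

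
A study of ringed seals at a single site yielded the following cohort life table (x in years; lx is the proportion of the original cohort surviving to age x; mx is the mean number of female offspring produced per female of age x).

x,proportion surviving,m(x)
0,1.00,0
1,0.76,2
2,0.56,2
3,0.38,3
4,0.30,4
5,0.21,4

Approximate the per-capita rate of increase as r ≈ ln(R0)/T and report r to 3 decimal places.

0.634

R0 = Σ lx·mx = 0 + 1.52 + 1.12 + 1.14 + 1.2 + 0.84 = 5.82
Σ x·lx·mx = 16.18; T = 16.18/5.82 = 2.78007…
r ≈ ln(R0)/T = ln(5.82)/2.78007… = 0.63355… → 0.634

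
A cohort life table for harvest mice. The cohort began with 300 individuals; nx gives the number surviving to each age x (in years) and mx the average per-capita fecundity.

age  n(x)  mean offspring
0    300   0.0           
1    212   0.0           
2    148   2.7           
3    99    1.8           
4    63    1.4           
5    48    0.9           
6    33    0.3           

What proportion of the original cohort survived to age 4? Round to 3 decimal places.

0.210

l_4 = n_4/n_0 = 63/300 = 0.21 → 0.210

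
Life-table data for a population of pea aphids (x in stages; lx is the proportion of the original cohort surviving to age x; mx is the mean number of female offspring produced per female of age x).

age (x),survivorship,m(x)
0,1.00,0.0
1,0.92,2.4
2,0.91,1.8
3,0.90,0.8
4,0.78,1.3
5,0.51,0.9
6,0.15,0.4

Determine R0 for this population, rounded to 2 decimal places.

lx·mx by age: 0, 2.208, 1.638, 0.72, 1.014, 0.459, 0.06
R0 = Σ lx·mx = 6.099 → 6.10

6.10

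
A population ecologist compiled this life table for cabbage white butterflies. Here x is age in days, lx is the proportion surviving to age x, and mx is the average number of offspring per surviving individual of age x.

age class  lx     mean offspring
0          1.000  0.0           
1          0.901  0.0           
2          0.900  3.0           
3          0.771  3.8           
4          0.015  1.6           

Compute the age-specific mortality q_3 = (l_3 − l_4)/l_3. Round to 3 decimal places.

q_3 = (l_3 − l_4) / l_3 = (0.771 − 0.015) / 0.771
     = 0.756 / 0.771 = 0.980545… → 0.981

0.981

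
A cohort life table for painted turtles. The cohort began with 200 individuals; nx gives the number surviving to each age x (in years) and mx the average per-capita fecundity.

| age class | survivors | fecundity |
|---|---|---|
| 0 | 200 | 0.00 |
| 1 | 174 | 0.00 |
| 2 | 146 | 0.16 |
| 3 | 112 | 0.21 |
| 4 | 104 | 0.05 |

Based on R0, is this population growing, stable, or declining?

lx = nx/n0 = nx/200: 1, 0.87, 0.73, 0.56, 0.52
R0 = Σ lx·mx = 0 + 0 + 0.1168 + 0.1176 + 0.026 = 0.2604
R0 < 1, so the population is declining.

declining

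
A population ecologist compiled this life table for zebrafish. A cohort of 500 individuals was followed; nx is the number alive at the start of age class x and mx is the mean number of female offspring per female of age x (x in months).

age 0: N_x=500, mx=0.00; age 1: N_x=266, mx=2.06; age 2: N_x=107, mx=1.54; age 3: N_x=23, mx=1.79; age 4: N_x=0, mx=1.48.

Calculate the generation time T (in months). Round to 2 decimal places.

lx = nx/n0 = nx/500: 1, 0.532, 0.214, 0.046, 0
lx·mx: 0, 1.09592, 0.32956, 0.08234, 0 → R0 = 1.50782
x·lx·mx: 0, 1.09592, 0.65912, 0.24702, 0 → Σ = 2.00206
T = 2.00206 / 1.50782 = 1.327784… → 1.33

1.33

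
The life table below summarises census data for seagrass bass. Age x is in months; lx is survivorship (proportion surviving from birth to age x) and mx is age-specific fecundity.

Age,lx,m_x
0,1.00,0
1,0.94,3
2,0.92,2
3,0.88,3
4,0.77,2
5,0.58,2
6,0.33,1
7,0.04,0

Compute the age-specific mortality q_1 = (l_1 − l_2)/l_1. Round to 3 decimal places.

0.021

q_1 = (l_1 − l_2) / l_1 = (0.94 − 0.92) / 0.94
     = 0.02 / 0.94 = 0.021277… → 0.021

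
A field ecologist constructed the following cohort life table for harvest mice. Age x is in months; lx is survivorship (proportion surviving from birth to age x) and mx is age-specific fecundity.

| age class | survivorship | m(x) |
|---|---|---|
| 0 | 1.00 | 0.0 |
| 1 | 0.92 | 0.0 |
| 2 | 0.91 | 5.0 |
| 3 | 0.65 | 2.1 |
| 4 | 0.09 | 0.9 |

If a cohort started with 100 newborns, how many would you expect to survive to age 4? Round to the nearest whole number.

Expected survivors = N0 · l_4 = 100 × 0.09 = 9 → 9

9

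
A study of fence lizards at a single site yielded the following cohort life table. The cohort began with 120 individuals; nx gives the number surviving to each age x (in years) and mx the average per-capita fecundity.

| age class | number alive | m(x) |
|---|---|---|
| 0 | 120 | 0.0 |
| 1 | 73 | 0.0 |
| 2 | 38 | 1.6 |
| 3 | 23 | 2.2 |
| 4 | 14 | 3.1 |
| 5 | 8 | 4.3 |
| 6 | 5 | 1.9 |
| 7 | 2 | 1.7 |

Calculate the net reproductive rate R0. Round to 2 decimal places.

lx = nx/n0 = nx/120: 1, 0.60833…, 0.31667…, 0.19167…, 0.11667…, 0.06667…, 0.04167…, 0.01667…
lx·mx by age: 0, 0, 0.506667…, 0.421667…, 0.361667…, 0.286667…, 0.079167…, 0.028333…
R0 = Σ lx·mx = 1.684167… → 1.68

1.68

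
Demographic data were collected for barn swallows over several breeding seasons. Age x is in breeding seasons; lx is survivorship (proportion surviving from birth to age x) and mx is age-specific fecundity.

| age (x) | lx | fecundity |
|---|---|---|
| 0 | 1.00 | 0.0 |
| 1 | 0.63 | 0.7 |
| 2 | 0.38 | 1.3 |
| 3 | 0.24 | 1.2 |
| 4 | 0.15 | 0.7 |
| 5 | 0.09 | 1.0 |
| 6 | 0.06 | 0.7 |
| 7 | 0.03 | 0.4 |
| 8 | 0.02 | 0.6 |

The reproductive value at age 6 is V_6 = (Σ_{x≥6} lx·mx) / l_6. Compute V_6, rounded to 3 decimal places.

lx·mx for x ≥ 6: 0.042, 0.012, 0.012 → sum = 0.066
V_6 = 0.066 / l_6 = 0.066 / 0.06 = 1.1 → 1.100

1.100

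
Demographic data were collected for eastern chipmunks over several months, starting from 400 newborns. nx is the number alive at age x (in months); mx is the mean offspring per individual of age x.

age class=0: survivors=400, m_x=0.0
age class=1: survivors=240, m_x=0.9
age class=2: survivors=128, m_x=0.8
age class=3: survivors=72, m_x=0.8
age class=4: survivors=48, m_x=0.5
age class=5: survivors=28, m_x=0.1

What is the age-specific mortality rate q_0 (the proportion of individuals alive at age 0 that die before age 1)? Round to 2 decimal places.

0.40

lx = nx/n0 = nx/400: 1, 0.6, 0.32, 0.18, 0.12, 0.07
q_0 = (l_0 − l_1) / l_0 = (1 − 0.6) / 1
     = 0.4 / 1 = 0.4 → 0.40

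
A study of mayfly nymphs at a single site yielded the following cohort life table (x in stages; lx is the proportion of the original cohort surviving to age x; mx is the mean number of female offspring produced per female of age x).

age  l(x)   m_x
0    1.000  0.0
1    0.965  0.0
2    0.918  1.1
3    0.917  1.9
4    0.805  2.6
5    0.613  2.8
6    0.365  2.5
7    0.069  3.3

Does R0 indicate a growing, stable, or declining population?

growing

R0 = Σ lx·mx = 0 + 0 + 1.0098 + 1.7423 + 2.093 + 1.7164 + 0.9125 + 0.2277 = 7.7017
R0 > 1, so the population is growing.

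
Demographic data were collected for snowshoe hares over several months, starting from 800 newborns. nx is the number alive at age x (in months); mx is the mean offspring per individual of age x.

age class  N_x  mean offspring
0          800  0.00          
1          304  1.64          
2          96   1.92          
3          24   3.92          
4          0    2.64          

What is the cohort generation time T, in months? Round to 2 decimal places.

lx = nx/n0 = nx/800: 1, 0.38, 0.12, 0.03, 0
lx·mx: 0, 0.6232, 0.2304, 0.1176, 0 → R0 = 0.9712
x·lx·mx: 0, 0.6232, 0.4608, 0.3528, 0 → Σ = 1.4368
T = 1.4368 / 0.9712 = 1.479407… → 1.48

1.48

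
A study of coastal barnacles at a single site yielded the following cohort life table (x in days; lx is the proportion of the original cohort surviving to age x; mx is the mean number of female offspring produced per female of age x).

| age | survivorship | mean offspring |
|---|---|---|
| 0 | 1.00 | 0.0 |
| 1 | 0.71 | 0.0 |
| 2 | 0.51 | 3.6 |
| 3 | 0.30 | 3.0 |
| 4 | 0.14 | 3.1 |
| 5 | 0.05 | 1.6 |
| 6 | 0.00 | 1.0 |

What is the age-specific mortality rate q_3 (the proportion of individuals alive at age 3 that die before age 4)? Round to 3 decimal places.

q_3 = (l_3 − l_4) / l_3 = (0.3 − 0.14) / 0.3
     = 0.16 / 0.3 = 0.533333… → 0.533

0.533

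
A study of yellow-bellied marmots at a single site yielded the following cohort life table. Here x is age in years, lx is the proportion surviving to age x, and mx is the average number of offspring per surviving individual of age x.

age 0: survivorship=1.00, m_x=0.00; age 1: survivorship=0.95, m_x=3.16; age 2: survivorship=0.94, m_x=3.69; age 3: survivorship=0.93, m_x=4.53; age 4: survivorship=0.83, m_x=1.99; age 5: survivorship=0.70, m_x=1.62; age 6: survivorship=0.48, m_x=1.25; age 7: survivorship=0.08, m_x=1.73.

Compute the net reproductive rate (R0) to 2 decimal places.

lx·mx by age: 0, 3.002, 3.4686, 4.2129, 1.6517, 1.134, 0.6, 0.1384
R0 = Σ lx·mx = 14.2076 → 14.21

14.21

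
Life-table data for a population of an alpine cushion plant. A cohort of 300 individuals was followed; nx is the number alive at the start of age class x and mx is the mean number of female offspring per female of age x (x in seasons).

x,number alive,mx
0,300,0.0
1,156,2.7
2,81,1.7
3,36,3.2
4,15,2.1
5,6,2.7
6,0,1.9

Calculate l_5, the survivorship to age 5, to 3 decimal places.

l_5 = n_5/n_0 = 6/300 = 0.02 → 0.020

0.020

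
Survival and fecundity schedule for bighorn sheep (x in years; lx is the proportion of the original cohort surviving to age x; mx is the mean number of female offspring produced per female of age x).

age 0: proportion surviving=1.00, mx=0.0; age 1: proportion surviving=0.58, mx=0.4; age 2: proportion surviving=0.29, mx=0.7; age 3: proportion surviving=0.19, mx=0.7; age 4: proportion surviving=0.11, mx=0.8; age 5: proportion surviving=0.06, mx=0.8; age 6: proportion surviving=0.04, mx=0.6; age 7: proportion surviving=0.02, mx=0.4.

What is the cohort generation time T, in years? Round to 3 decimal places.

2.485

lx·mx: 0, 0.232, 0.203, 0.133, 0.088, 0.048, 0.024, 0.008 → R0 = 0.736
x·lx·mx: 0, 0.232, 0.406, 0.399, 0.352, 0.24, 0.144, 0.056 → Σ = 1.829
T = 1.829 / 0.736 = 2.485054… → 2.485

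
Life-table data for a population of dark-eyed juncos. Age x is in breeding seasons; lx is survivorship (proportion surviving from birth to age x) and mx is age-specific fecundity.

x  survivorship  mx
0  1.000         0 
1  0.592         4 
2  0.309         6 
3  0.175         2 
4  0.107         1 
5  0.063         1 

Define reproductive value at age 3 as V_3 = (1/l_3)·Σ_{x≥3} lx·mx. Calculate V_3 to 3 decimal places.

2.971

lx·mx for x ≥ 3: 0.35, 0.107, 0.063 → sum = 0.52
V_3 = 0.52 / l_3 = 0.52 / 0.175 = 2.971429… → 2.971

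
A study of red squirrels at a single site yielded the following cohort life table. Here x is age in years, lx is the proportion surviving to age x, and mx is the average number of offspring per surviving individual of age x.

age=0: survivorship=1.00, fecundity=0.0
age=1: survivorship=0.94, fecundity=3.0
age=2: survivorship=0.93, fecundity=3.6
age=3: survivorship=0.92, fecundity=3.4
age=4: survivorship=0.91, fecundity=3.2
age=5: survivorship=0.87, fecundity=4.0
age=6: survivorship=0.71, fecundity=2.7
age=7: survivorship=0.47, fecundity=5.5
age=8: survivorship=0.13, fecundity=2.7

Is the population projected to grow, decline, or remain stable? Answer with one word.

R0 = Σ lx·mx = 0 + 2.82 + 3.348 + 3.128 + 2.912 + 3.48 + 1.917 + 2.585 + 0.351 = 20.541
R0 > 1, so the population is growing.

growing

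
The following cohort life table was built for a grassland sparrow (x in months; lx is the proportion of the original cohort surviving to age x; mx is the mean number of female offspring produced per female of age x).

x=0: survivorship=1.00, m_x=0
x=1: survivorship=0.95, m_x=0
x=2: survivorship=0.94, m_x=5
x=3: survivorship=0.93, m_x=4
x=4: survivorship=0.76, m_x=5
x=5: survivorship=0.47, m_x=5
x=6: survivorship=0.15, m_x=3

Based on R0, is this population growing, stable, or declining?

R0 = Σ lx·mx = 0 + 0 + 4.7 + 3.72 + 3.8 + 2.35 + 0.45 = 15.02
R0 > 1, so the population is growing.

growing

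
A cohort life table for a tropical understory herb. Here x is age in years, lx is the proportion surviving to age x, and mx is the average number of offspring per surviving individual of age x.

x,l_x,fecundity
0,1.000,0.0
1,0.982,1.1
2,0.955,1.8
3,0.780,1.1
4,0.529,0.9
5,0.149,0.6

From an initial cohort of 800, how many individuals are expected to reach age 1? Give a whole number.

Expected survivors = N0 · l_1 = 800 × 0.982 = 785.6 → 786

786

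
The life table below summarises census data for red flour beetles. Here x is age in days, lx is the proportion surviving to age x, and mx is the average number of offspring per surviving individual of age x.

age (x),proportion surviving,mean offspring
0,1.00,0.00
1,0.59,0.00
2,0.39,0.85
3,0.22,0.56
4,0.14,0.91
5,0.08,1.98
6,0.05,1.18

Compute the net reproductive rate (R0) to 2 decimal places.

lx·mx by age: 0, 0, 0.3315, 0.1232, 0.1274, 0.1584, 0.059
R0 = Σ lx·mx = 0.7995 → 0.80

0.80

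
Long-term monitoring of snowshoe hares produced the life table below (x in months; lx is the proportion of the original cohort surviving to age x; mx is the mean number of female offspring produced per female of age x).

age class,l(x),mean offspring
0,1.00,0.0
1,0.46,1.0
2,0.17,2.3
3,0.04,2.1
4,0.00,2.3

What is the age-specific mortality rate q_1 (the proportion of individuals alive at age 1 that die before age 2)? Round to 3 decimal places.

0.630

q_1 = (l_1 − l_2) / l_1 = (0.46 − 0.17) / 0.46
     = 0.29 / 0.46 = 0.630435… → 0.630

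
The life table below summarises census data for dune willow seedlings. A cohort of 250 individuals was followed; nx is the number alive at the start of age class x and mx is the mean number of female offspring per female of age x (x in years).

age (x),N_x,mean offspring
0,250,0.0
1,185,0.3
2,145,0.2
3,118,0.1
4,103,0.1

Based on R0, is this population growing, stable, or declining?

lx = nx/n0 = nx/250: 1, 0.74, 0.58, 0.472, 0.412
R0 = Σ lx·mx = 0 + 0.222 + 0.116 + 0.0472 + 0.0412 = 0.4264
R0 < 1, so the population is declining.

declining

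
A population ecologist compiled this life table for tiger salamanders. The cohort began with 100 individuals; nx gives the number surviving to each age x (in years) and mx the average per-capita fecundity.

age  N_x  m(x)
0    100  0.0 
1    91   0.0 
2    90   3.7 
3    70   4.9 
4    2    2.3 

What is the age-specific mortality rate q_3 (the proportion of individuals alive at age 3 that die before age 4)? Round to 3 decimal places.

0.971

lx = nx/n0 = nx/100: 1, 0.91, 0.9, 0.7, 0.02
q_3 = (l_3 − l_4) / l_3 = (0.7 − 0.02) / 0.7
     = 0.68 / 0.7 = 0.971429… → 0.971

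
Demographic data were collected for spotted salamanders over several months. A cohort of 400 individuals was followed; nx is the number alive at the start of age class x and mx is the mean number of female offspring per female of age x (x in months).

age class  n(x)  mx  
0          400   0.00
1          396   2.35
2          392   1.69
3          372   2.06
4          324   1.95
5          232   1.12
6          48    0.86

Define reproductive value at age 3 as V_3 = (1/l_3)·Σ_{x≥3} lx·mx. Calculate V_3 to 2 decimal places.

lx = nx/n0 = nx/400: 1, 0.99, 0.98, 0.93, 0.81, 0.58, 0.12
lx·mx for x ≥ 3: 1.9158, 1.5795, 0.6496, 0.1032 → sum = 4.2481
V_3 = 4.2481 / l_3 = 4.2481 / 0.93 = 4.567849… → 4.57

4.57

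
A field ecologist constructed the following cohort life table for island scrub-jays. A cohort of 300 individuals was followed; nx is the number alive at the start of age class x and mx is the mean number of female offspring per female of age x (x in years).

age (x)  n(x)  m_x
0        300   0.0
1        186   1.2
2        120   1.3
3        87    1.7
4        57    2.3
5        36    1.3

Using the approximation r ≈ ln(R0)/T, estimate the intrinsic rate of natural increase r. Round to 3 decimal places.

lx = nx/n0 = nx/300: 1, 0.62, 0.4, 0.29, 0.19, 0.12
R0 = Σ lx·mx = 0 + 0.744 + 0.52 + 0.493 + 0.437 + 0.156 = 2.35
Σ x·lx·mx = 5.791; T = 5.791/2.35 = 2.46426…
r ≈ ln(R0)/T = ln(2.35)/2.46426… = 0.34672… → 0.347

0.347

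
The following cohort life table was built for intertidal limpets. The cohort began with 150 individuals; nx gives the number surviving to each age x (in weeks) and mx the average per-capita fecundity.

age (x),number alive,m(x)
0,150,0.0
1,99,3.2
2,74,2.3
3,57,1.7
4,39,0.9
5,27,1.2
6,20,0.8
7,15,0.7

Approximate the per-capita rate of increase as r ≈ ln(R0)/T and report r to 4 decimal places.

lx = nx/n0 = nx/150: 1, 0.66, 0.49333…, 0.38, 0.26, 0.18, 0.13333…, 0.1
R0 = Σ lx·mx = 0 + 2.112 + 1.13467… + 0.646 + 0.234 + 0.216 + 0.10667… + 0.07 = 4.519333…
Σ x·lx·mx = 9.465333…; T = 9.465333…/4.519333… = 2.09441…
r ≈ ln(R0)/T = ln(4.519333…)/2.09441… = 0.720186… → 0.7202

0.7202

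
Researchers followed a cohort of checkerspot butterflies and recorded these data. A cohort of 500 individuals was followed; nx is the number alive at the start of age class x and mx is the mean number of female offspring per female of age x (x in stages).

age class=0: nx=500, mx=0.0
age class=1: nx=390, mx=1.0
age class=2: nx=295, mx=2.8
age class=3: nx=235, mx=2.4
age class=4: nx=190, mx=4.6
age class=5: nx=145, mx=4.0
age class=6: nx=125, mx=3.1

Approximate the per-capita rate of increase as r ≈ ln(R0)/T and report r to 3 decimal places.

0.576

lx = nx/n0 = nx/500: 1, 0.78, 0.59, 0.47, 0.38, 0.29, 0.25
R0 = Σ lx·mx = 0 + 0.78 + 1.652 + 1.128 + 1.748 + 1.16 + 0.775 = 7.243
Σ x·lx·mx = 24.91; T = 24.91/7.243 = 3.43918…
r ≈ ln(R0)/T = ln(7.243)/3.43918… = 0.57573… → 0.576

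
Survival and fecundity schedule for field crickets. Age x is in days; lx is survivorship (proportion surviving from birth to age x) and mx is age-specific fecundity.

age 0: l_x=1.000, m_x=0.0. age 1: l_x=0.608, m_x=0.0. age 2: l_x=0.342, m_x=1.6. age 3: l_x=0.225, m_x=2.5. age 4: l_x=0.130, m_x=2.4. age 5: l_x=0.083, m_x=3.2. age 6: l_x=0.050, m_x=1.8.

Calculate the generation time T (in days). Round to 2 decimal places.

lx·mx: 0, 0, 0.5472, 0.5625, 0.312, 0.2656, 0.09 → R0 = 1.7773
x·lx·mx: 0, 0, 1.0944, 1.6875, 1.248, 1.328, 0.54 → Σ = 5.8979
T = 5.8979 / 1.7773 = 3.318461… → 3.32

3.32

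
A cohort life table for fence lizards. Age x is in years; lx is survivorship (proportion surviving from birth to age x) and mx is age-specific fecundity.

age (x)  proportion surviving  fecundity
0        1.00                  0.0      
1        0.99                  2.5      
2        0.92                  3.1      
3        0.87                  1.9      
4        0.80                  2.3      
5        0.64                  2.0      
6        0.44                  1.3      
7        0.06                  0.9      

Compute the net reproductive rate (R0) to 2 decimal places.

lx·mx by age: 0, 2.475, 2.852, 1.653, 1.84, 1.28, 0.572, 0.054
R0 = Σ lx·mx = 10.726 → 10.73

10.73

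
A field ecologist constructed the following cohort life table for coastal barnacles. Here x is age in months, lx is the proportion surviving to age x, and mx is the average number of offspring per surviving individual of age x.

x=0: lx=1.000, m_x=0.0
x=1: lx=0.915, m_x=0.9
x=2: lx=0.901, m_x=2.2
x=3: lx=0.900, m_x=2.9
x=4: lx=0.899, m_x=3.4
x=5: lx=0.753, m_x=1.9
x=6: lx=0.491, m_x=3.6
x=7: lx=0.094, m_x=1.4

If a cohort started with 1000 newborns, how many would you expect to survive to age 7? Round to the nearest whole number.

Expected survivors = N0 · l_7 = 1000 × 0.094 = 94 → 94

94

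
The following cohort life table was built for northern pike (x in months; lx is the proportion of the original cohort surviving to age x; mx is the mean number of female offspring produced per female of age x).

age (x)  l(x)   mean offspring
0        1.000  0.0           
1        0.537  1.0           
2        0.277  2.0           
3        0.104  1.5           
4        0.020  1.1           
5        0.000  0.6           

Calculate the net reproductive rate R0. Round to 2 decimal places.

1.27

lx·mx by age: 0, 0.537, 0.554, 0.156, 0.022, 0
R0 = Σ lx·mx = 1.269 → 1.27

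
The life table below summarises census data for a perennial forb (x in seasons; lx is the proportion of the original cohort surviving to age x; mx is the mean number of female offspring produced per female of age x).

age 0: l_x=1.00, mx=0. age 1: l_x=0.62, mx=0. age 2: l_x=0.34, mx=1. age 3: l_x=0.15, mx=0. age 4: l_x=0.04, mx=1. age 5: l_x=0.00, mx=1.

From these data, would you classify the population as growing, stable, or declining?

declining

R0 = Σ lx·mx = 0 + 0 + 0.34 + 0 + 0.04 + 0 = 0.38
R0 < 1, so the population is declining.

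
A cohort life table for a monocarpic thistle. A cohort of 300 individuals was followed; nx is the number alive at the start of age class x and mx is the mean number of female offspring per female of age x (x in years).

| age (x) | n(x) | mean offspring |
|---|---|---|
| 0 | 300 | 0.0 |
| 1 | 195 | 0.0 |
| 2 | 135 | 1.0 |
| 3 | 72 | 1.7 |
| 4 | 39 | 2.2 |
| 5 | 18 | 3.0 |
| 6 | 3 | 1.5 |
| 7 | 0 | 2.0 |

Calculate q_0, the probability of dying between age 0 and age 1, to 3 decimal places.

lx = nx/n0 = nx/300: 1, 0.65, 0.45, 0.24, 0.13, 0.06, 0.01, 0
q_0 = (l_0 − l_1) / l_0 = (1 − 0.65) / 1
     = 0.35 / 1 = 0.35 → 0.350

0.350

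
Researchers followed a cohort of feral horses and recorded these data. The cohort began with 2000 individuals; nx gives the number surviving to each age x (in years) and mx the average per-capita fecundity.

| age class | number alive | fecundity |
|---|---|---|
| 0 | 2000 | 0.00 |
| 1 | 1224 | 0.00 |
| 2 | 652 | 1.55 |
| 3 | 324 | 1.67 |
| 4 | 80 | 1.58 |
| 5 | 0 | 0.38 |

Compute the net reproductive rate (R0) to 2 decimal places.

lx = nx/n0 = nx/2000: 1, 0.612, 0.326, 0.162, 0.04, 0
lx·mx by age: 0, 0, 0.5053, 0.27054, 0.0632, 0
R0 = Σ lx·mx = 0.83904 → 0.84

0.84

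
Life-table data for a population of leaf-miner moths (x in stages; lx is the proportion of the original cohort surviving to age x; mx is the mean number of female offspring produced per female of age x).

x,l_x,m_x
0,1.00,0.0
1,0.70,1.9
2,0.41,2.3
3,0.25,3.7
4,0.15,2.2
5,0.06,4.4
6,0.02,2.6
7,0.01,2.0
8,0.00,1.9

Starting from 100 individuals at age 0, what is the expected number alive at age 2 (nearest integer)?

41

Expected survivors = N0 · l_2 = 100 × 0.41 = 41 → 41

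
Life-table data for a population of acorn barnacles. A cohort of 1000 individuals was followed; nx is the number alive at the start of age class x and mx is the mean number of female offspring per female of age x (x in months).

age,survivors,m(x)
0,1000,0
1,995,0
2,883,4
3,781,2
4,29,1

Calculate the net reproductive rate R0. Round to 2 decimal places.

5.12

lx = nx/n0 = nx/1000: 1, 0.995, 0.883, 0.781, 0.029
lx·mx by age: 0, 0, 3.532, 1.562, 0.029
R0 = Σ lx·mx = 5.123 → 5.12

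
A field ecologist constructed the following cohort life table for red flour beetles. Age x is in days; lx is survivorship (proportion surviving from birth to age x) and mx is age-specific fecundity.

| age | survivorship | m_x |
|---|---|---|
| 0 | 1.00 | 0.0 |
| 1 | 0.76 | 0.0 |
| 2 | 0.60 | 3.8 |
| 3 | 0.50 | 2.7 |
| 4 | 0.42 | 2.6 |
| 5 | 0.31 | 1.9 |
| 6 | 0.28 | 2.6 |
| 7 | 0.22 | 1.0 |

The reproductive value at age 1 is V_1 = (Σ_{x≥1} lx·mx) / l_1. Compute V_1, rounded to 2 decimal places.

lx·mx for x ≥ 1: 0, 2.28, 1.35, 1.092, 0.589, 0.728, 0.22 → sum = 6.259
V_1 = 6.259 / l_1 = 6.259 / 0.76 = 8.235526… → 8.24

8.24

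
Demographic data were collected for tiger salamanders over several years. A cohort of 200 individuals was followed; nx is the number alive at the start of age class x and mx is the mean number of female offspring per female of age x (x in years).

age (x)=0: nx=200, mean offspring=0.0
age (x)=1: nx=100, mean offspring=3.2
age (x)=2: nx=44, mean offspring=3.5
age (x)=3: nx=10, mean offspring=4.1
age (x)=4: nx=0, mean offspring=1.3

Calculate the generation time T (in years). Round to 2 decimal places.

1.46

lx = nx/n0 = nx/200: 1, 0.5, 0.22, 0.05, 0
lx·mx: 0, 1.6, 0.77, 0.205, 0 → R0 = 2.575
x·lx·mx: 0, 1.6, 1.54, 0.615, 0 → Σ = 3.755
T = 3.755 / 2.575 = 1.458252… → 1.46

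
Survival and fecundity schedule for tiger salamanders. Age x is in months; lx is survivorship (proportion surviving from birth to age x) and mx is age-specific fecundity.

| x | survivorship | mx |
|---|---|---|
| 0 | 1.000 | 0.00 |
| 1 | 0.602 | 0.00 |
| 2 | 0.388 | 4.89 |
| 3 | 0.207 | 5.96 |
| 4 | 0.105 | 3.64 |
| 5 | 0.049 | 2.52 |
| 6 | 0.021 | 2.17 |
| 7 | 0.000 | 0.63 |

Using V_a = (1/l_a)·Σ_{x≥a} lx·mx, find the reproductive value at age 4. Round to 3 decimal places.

5.250

lx·mx for x ≥ 4: 0.3822, 0.12348, 0.04557, 0 → sum = 0.55125
V_4 = 0.55125 / l_4 = 0.55125 / 0.105 = 5.25 → 5.250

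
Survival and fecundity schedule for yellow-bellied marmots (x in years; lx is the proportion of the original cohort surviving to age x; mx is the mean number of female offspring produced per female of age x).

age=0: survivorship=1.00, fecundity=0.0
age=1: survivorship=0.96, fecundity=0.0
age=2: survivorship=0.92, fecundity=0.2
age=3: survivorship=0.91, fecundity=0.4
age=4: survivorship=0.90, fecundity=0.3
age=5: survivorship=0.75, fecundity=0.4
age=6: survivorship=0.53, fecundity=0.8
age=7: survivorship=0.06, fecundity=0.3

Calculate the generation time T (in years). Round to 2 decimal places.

4.30

lx·mx: 0, 0, 0.184, 0.364, 0.27, 0.3, 0.424, 0.018 → R0 = 1.56
x·lx·mx: 0, 0, 0.368, 1.092, 1.08, 1.5, 2.544, 0.126 → Σ = 6.71
T = 6.71 / 1.56 = 4.301282… → 4.30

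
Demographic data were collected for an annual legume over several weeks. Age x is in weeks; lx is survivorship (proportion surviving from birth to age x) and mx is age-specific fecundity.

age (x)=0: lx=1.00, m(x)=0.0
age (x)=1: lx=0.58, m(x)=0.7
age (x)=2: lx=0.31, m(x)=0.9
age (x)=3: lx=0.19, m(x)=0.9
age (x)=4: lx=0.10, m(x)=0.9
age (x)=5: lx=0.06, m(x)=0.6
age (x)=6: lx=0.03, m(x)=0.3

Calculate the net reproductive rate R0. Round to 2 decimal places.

lx·mx by age: 0, 0.406, 0.279, 0.171, 0.09, 0.036, 0.009
R0 = Σ lx·mx = 0.991 → 0.99

0.99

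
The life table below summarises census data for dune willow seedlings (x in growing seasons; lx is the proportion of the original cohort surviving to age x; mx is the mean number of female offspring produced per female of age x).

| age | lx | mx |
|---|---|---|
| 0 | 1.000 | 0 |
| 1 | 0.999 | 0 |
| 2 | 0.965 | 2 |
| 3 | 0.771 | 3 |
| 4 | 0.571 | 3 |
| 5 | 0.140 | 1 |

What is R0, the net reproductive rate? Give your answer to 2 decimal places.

lx·mx by age: 0, 0, 1.93, 2.313, 1.713, 0.14
R0 = Σ lx·mx = 6.096 → 6.10

6.10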